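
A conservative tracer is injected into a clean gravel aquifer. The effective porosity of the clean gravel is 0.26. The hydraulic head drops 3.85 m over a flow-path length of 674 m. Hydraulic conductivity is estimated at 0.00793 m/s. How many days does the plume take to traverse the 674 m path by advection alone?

44.8

Convert K: 0.00793 m/s × 86400 = 685.2 m/day.
Hydraulic gradient i = Δh / L = 3.85 / 674 = 0.005712.
Darcy flux q = K · i = 685.2 × 0.005712 = 3.914 m/day.
Seepage velocity v = q / n_e = 3.914 / 0.26 = 15.05 m/day.
Travel time t = L / v = 674 / 15.05 = 44.78 days.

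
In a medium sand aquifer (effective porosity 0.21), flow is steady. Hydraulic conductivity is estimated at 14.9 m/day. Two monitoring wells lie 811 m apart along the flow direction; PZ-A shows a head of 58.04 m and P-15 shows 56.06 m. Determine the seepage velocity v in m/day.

0.173

Hydraulic gradient i = (58.04 − 56.06) / 811 = 1.98 / 811 = 0.002441.
Darcy flux q = K · i = 14.90 × 0.002441 = 0.03638 m/day.
Seepage velocity v = q / n_e = 0.03638 / 0.21 = 0.1732 m/day.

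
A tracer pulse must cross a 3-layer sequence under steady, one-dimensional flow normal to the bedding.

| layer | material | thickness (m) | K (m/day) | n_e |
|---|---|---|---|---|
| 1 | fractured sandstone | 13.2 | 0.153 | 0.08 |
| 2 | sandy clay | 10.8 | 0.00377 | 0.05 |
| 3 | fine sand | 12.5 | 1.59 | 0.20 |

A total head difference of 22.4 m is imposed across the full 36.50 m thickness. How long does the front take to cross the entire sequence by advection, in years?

1.48

With flow normal to the layers, continuity requires the same specific discharge q through every layer.
Σ(b_i/K_i) = 13.2/0.153 + 10.8/0.00377 + 12.5/1.59 = 2959 d.
q = Δh / Σ(b_i/K_i) = 22.4 / 2959 = 0.007570 m/day.
In each layer the seepage velocity is v_i = q/n_i, so the layer transit time is t_i = b_i·n_i / q:
  layer 1 (fractured sandstone): t_1 = 13.2 × 0.08 / 0.007570 = 139.5 d
  layer 2 (sandy clay): t_2 = 10.8 × 0.05 / 0.007570 = 71.33 d
  layer 3 (fine sand): t_3 = 12.5 × 0.20 / 0.007570 = 330.2 d
Total t = Σ t_i = 541.0 days = 1.481 years.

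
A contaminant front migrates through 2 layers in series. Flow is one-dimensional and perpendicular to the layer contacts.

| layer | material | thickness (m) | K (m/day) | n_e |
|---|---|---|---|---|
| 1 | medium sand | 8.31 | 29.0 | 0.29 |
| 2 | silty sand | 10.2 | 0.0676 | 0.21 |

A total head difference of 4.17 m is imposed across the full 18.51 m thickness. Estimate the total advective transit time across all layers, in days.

With flow normal to the layers, continuity requires the same specific discharge q through every layer.
Σ(b_i/K_i) = 8.31/29.0 + 10.2/0.0676 = 151.2 d.
q = Δh / Σ(b_i/K_i) = 4.17 / 151.2 = 0.02758 m/day.
In each layer the seepage velocity is v_i = q/n_i, so the layer transit time is t_i = b_i·n_i / q:
  layer 1 (medium sand): t_1 = 8.31 × 0.29 / 0.02758 = 87.37 d
  layer 2 (silty sand): t_2 = 10.2 × 0.21 / 0.02758 = 77.65 d
Total t = Σ t_i = 165.0 days.

165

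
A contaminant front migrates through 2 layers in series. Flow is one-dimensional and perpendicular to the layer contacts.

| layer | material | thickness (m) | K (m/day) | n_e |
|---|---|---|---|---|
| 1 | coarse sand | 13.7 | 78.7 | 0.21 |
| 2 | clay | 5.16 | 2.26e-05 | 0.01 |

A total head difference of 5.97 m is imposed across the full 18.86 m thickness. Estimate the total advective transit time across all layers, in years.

307

With flow normal to the layers, continuity requires the same specific discharge q through every layer.
Σ(b_i/K_i) = 13.7/78.7 + 5.16/2.26e-05 = 2.283e+05 d.
q = Δh / Σ(b_i/K_i) = 5.97 / 2.283e+05 = 2.615e-05 m/day.
In each layer the seepage velocity is v_i = q/n_i, so the layer transit time is t_i = b_i·n_i / q:
  layer 1 (coarse sand): t_1 = 13.7 × 0.21 / 2.615e-05 = 1.100e+05 d
  layer 2 (clay): t_2 = 5.16 × 0.01 / 2.615e-05 = 1973 d
Total t = Σ t_i = 1.120e+05 days = 306.6 years.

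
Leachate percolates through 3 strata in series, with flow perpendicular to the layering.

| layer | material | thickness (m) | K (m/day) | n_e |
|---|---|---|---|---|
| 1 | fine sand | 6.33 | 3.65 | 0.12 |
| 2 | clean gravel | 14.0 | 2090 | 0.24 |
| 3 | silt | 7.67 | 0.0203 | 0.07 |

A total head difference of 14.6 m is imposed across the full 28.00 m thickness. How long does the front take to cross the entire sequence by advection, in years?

0.331

With flow normal to the layers, continuity requires the same specific discharge q through every layer.
Σ(b_i/K_i) = 6.33/3.65 + 14.0/2090 + 7.67/0.0203 = 379.6 d.
q = Δh / Σ(b_i/K_i) = 14.6 / 379.6 = 0.03846 m/day.
In each layer the seepage velocity is v_i = q/n_i, so the layer transit time is t_i = b_i·n_i / q:
  layer 1 (fine sand): t_1 = 6.33 × 0.12 / 0.03846 = 19.75 d
  layer 2 (clean gravel): t_2 = 14.0 × 0.24 / 0.03846 = 87.35 d
  layer 3 (silt): t_3 = 7.67 × 0.07 / 0.03846 = 13.96 d
Total t = Σ t_i = 121.1 days = 0.3314 years.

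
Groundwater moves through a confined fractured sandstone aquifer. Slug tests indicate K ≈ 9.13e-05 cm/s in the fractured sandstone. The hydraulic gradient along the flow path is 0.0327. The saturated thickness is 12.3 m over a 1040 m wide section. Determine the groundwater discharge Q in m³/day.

33.0

Convert K: 9.13e-05 cm/s × 864 = 0.07888 m/day.
Cross-sectional area A = 1040 × 12.3 = 12792 m².
Hydraulic gradient i = 0.0327.
Darcy's law: Q = K · A · i = 0.07888 × 12792 × 0.03270 = 33.00 m³/day.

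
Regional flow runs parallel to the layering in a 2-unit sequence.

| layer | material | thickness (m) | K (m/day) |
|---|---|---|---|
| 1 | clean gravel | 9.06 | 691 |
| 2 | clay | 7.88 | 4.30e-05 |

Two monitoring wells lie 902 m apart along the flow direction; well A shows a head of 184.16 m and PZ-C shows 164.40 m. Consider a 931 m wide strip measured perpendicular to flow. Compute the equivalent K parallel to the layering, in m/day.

370

Flow is parallel to layering, so each bed carries its own Darcy discharge and the transmissivities add.
Σ(K_i·b_i) = 691×9.06 + 4.30e-05×7.88 = 6260 m²/day.
Total thickness b = 16.94 m, so K_eq = Σ(K_i·b_i)/b = 369.6 m/day.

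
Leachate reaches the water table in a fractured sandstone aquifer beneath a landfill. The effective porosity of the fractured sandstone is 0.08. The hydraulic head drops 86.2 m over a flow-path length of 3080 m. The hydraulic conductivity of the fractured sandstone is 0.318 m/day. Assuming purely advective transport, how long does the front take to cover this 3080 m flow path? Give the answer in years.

Hydraulic gradient i = Δh / L = 86.2 / 3080 = 0.02799.
Darcy flux q = K · i = 0.3180 × 0.02799 = 0.008900 m/day.
Seepage velocity v = q / n_e = 0.008900 / 0.08 = 0.1112 m/day.
Travel time t = L / v = 3080 / 0.1112 = 27686 days = 75.80 years.

75.8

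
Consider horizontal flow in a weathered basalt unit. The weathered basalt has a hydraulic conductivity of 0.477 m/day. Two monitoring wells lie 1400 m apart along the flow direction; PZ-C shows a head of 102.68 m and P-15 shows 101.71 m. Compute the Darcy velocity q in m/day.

Hydraulic gradient i = (102.68 − 101.71) / 1400 = 0.97 / 1400 = 0.0006929.
Specific discharge q = K · i = 0.4770 × 0.0006929 = 0.0003305 m/day.

0.000330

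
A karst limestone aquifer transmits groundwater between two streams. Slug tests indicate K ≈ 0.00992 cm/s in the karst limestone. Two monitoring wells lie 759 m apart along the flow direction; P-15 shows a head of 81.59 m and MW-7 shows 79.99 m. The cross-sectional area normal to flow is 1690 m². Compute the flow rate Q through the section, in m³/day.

30.5

Convert K: 0.00992 cm/s × 864 = 8.571 m/day.
Hydraulic gradient i = (81.59 − 79.99) / 759 = 1.6 / 759 = 0.002108.
Darcy's law: Q = K · A · i = 8.571 × 1690 × 0.002108 = 30.53 m³/day.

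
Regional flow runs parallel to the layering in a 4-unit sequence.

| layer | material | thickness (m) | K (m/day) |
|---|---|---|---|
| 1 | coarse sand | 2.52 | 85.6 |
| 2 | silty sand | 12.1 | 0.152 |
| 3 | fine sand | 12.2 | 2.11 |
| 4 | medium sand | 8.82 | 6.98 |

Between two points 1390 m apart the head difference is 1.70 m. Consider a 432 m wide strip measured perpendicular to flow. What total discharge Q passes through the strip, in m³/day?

Flow is parallel to layering, so each bed carries its own Darcy discharge and the transmissivities add.
Σ(K_i·b_i) = 85.6×2.52 + 0.152×12.1 + 2.11×12.2 + 6.98×8.82 = 304.9 m²/day.
Hydraulic gradient i = Δh / L = 1.70 / 1390 = 0.001223.
Q = Σ(K_i·b_i) · W · i = 304.9 × 432 × 0.001223 = 161.1 m³/day.

161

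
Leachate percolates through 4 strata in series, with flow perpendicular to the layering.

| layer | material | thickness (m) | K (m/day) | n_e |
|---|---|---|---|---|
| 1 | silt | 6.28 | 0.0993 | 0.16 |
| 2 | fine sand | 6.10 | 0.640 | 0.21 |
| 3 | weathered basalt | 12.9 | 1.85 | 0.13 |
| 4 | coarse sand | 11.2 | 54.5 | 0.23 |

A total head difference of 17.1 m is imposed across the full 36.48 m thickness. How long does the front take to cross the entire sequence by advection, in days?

With flow normal to the layers, continuity requires the same specific discharge q through every layer.
Σ(b_i/K_i) = 6.28/0.0993 + 6.10/0.640 + 12.9/1.85 + 11.2/54.5 = 79.95 d.
q = Δh / Σ(b_i/K_i) = 17.1 / 79.95 = 0.2139 m/day.
In each layer the seepage velocity is v_i = q/n_i, so the layer transit time is t_i = b_i·n_i / q:
  layer 1 (silt): t_1 = 6.28 × 0.16 / 0.2139 = 4.698 d
  layer 2 (fine sand): t_2 = 6.10 × 0.21 / 0.2139 = 5.989 d
  layer 3 (weathered basalt): t_3 = 12.9 × 0.13 / 0.2139 = 7.841 d
  layer 4 (coarse sand): t_4 = 11.2 × 0.23 / 0.2139 = 12.04 d
Total t = Σ t_i = 30.57 days.

30.6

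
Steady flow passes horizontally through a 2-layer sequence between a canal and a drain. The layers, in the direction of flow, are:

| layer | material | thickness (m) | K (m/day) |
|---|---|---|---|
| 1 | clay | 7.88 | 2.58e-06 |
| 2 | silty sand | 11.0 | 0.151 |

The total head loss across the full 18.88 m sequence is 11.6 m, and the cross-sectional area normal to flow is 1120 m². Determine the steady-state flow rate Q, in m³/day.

0.00425

Flow is perpendicular to layering, so the layers act in series and the equivalent K is the thickness-weighted harmonic mean.
Total thickness L = 7.88 + 11.0 = 18.88 m.
Σ(b_i/K_i) = 7.88/2.58e-06 + 11.0/0.151 = 3.054e+06 d.
K_eq = L / Σ(b_i/K_i) = 18.88 / 3.054e+06 = 6.181e-06 m/day.
Q = K_eq · A · (Δh/L) = 6.181e-06 × 1120 × (11.6/18.88) = 0.004254 m³/day.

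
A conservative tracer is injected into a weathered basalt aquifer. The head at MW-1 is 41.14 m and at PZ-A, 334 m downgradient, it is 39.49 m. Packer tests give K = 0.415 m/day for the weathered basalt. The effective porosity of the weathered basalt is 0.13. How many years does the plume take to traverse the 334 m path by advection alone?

Hydraulic gradient i = (41.14 − 39.49) / 334 = 1.65 / 334 = 0.004940.
Darcy flux q = K · i = 0.4150 × 0.004940 = 0.002050 m/day.
Seepage velocity v = q / n_e = 0.002050 / 0.13 = 0.01577 m/day.
Travel time t = L / v = 334 / 0.01577 = 21179 days = 57.98 years.

58.0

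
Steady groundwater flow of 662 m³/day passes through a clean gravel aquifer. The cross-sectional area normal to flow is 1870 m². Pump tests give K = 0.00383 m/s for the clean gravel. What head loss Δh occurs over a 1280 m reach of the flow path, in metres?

Convert K: 0.00383 m/s × 86400 = 330.9 m/day.
From Q = K·A·i, i = Q / (K·A) = 662 / (330.9 × 1870) = 0.001070.
Head loss Δh = i · L = 0.001070 × 1280 = 1.369 m.

1.37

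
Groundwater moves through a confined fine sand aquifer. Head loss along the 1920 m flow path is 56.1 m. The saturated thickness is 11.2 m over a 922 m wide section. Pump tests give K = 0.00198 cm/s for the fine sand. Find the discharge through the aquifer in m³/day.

516

Convert K: 0.00198 cm/s × 864 = 1.711 m/day.
Cross-sectional area A = 922 × 11.2 = 10326 m².
Hydraulic gradient i = Δh / L = 56.1 / 1920 = 0.02922.
Darcy's law: Q = K · A · i = 1.711 × 10326 × 0.02922 = 516.2 m³/day.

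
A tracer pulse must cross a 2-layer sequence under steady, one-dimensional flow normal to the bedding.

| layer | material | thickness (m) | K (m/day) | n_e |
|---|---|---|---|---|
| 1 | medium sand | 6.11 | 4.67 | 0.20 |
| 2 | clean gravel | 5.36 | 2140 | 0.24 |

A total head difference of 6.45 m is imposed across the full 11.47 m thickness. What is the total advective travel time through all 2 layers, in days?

0.510

With flow normal to the layers, continuity requires the same specific discharge q through every layer.
Σ(b_i/K_i) = 6.11/4.67 + 5.36/2140 = 1.311 d.
q = Δh / Σ(b_i/K_i) = 6.45 / 1.311 = 4.920 m/day.
In each layer the seepage velocity is v_i = q/n_i, so the layer transit time is t_i = b_i·n_i / q:
  layer 1 (medium sand): t_1 = 6.11 × 0.20 / 4.920 = 0.2484 d
  layer 2 (clean gravel): t_2 = 5.36 × 0.24 / 4.920 = 0.2614 d
Total t = Σ t_i = 0.5098 days.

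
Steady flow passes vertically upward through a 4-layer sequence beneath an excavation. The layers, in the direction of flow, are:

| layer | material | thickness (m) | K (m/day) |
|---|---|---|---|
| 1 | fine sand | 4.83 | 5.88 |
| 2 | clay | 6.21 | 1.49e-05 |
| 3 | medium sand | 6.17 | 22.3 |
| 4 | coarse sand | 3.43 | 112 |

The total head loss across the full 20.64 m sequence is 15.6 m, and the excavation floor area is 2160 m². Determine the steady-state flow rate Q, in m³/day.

Flow is perpendicular to layering, so the layers act in series and the equivalent K is the thickness-weighted harmonic mean.
Total thickness L = 4.83 + 6.21 + 6.17 + 3.43 = 20.64 m.
Σ(b_i/K_i) = 4.83/5.88 + 6.21/1.49e-05 + 6.17/22.3 + 3.43/112 = 4.168e+05 d.
K_eq = L / Σ(b_i/K_i) = 20.64 / 4.168e+05 = 4.952e-05 m/day.
Q = K_eq · A · (Δh/L) = 4.952e-05 × 2160 × (15.6/20.64) = 0.08085 m³/day.

0.0808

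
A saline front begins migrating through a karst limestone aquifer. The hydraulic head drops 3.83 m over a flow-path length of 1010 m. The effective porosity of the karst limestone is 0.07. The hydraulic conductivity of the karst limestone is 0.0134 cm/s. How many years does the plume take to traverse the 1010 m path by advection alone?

Convert K: 0.0134 cm/s × 864 = 11.58 m/day.
Hydraulic gradient i = Δh / L = 3.83 / 1010 = 0.003792.
Darcy flux q = K · i = 11.58 × 0.003792 = 0.04390 m/day.
Seepage velocity v = q / n_e = 0.04390 / 0.07 = 0.6272 m/day.
Travel time t = L / v = 1010 / 0.6272 = 1610 days = 4.409 years.

4.41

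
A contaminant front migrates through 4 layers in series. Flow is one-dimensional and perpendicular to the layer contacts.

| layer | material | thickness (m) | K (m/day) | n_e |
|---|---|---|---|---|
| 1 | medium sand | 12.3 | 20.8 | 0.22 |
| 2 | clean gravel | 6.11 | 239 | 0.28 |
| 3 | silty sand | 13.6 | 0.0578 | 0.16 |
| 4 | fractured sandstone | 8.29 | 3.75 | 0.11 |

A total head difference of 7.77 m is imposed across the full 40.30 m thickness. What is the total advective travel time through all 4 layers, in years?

With flow normal to the layers, continuity requires the same specific discharge q through every layer.
Σ(b_i/K_i) = 12.3/20.8 + 6.11/239 + 13.6/0.0578 + 8.29/3.75 = 238.1 d.
q = Δh / Σ(b_i/K_i) = 7.77 / 238.1 = 0.03263 m/day.
In each layer the seepage velocity is v_i = q/n_i, so the layer transit time is t_i = b_i·n_i / q:
  layer 1 (medium sand): t_1 = 12.3 × 0.22 / 0.03263 = 82.93 d
  layer 2 (clean gravel): t_2 = 6.11 × 0.28 / 0.03263 = 52.43 d
  layer 3 (silty sand): t_3 = 13.6 × 0.16 / 0.03263 = 66.69 d
  layer 4 (fractured sandstone): t_4 = 8.29 × 0.11 / 0.03263 = 27.95 d
Total t = Σ t_i = 230.0 days = 0.6297 years.

0.630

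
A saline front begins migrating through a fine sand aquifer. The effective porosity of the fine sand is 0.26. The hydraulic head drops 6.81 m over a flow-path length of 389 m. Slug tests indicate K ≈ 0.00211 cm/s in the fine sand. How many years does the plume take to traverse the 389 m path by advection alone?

8.68

Convert K: 0.00211 cm/s × 864 = 1.823 m/day.
Hydraulic gradient i = Δh / L = 6.81 / 389 = 0.01751.
Darcy flux q = K · i = 1.823 × 0.01751 = 0.03191 m/day.
Seepage velocity v = q / n_e = 0.03191 / 0.26 = 0.1227 m/day.
Travel time t = L / v = 389 / 0.1227 = 3169 days = 8.676 years.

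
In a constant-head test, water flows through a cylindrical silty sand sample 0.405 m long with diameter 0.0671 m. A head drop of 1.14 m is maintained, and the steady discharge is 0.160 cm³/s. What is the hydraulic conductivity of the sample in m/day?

1.39

Cross-sectional area A = π·(d/2)² = π × (0.0671/2)² = 0.003536 m².
Convert discharge: 0.160 cm³/s = 1.600e-07 m³/s.
Darcy's law rearranged: K = Q·L / (A·Δh) = 1.600e-07 × 0.405 / (0.003536 × 1.14) = 1.607e-05 m/s = 1.389 m/day.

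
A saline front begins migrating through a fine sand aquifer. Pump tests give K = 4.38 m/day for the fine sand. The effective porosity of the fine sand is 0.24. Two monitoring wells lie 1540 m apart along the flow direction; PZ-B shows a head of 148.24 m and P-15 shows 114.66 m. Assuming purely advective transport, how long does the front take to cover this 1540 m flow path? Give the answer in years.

10.6

Hydraulic gradient i = (148.24 − 114.66) / 1540 = 33.58 / 1540 = 0.02181.
Darcy flux q = K · i = 4.380 × 0.02181 = 0.09551 m/day.
Seepage velocity v = q / n_e = 0.09551 / 0.24 = 0.3979 m/day.
Travel time t = L / v = 1540 / 0.3979 = 3870 days = 10.60 years.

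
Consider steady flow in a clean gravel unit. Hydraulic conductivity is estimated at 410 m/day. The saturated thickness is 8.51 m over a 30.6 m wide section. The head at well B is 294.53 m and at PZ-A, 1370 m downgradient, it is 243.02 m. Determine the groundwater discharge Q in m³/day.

4010

Cross-sectional area A = 30.6 × 8.51 = 260.4 m².
Hydraulic gradient i = (294.53 − 243.02) / 1370 = 51.51 / 1370 = 0.03760.
Darcy's law: Q = K · A · i = 410.0 × 260.4 × 0.03760 = 4014 m³/day.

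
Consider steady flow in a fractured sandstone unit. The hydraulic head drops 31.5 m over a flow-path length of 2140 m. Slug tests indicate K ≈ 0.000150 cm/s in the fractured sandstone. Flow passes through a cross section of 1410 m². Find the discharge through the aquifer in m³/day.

Convert K: 0.000150 cm/s × 864 = 0.1296 m/day.
Hydraulic gradient i = Δh / L = 31.5 / 2140 = 0.01472.
Darcy's law: Q = K · A · i = 0.1296 × 1410 × 0.01472 = 2.690 m³/day.

2.69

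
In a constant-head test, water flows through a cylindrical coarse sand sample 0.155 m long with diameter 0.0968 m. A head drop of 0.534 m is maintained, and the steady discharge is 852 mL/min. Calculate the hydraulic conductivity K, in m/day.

48.4

Cross-sectional area A = π·(d/2)² = π × (0.0968/2)² = 0.007359 m².
Convert discharge: 852 mL/min = 1.420e-05 m³/s.
Darcy's law rearranged: K = Q·L / (A·Δh) = 1.420e-05 × 0.155 / (0.007359 × 0.534) = 0.0005601 m/s = 48.39 m/day.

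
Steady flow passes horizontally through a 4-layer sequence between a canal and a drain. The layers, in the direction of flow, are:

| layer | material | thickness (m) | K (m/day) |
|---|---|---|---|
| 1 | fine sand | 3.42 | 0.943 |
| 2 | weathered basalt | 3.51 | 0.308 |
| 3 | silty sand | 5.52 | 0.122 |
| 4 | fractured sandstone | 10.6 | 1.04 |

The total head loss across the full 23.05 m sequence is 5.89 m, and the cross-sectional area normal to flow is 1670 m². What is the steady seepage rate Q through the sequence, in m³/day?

Flow is perpendicular to layering, so the layers act in series and the equivalent K is the thickness-weighted harmonic mean.
Total thickness L = 3.42 + 3.51 + 5.52 + 10.6 = 23.05 m.
Σ(b_i/K_i) = 3.42/0.943 + 3.51/0.308 + 5.52/0.122 + 10.6/1.04 = 70.46 d.
K_eq = L / Σ(b_i/K_i) = 23.05 / 70.46 = 0.3271 m/day.
Q = K_eq · A · (Δh/L) = 0.3271 × 1670 × (5.89/23.05) = 139.6 m³/day.

140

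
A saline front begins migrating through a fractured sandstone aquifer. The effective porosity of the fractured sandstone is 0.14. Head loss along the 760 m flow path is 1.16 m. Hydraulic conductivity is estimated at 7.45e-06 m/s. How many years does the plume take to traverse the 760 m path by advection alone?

Convert K: 7.45e-06 m/s × 86400 = 0.6437 m/day.
Hydraulic gradient i = Δh / L = 1.16 / 760 = 0.001526.
Darcy flux q = K · i = 0.6437 × 0.001526 = 0.0009825 m/day.
Seepage velocity v = q / n_e = 0.0009825 / 0.14 = 0.007018 m/day.
Travel time t = L / v = 760 / 0.007018 = 1.083e+05 days = 296.5 years.

297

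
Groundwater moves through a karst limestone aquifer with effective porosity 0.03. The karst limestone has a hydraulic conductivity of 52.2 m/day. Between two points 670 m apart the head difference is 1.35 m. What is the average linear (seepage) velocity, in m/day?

Hydraulic gradient i = Δh / L = 1.35 / 670 = 0.002015.
Darcy flux q = K · i = 52.20 × 0.002015 = 0.1052 m/day.
Seepage velocity v = q / n_e = 0.1052 / 0.03 = 3.506 m/day.

3.51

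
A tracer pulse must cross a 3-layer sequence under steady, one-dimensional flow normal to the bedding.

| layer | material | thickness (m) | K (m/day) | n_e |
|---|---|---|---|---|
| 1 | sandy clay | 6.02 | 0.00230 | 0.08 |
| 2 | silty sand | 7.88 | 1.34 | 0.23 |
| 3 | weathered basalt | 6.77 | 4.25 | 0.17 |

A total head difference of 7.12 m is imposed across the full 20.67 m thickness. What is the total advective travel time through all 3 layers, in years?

3.48

With flow normal to the layers, continuity requires the same specific discharge q through every layer.
Σ(b_i/K_i) = 6.02/0.00230 + 7.88/1.34 + 6.77/4.25 = 2625 d.
q = Δh / Σ(b_i/K_i) = 7.12 / 2625 = 0.002713 m/day.
In each layer the seepage velocity is v_i = q/n_i, so the layer transit time is t_i = b_i·n_i / q:
  layer 1 (sandy clay): t_1 = 6.02 × 0.08 / 0.002713 = 177.5 d
  layer 2 (silty sand): t_2 = 7.88 × 0.23 / 0.002713 = 668.2 d
  layer 3 (weathered basalt): t_3 = 6.77 × 0.17 / 0.002713 = 424.3 d
Total t = Σ t_i = 1270 days = 3.477 years.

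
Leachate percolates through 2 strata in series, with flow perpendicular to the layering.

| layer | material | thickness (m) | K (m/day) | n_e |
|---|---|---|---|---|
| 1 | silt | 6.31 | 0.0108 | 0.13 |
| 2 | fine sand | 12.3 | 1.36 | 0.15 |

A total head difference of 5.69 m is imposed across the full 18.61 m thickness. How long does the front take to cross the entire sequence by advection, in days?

With flow normal to the layers, continuity requires the same specific discharge q through every layer.
Σ(b_i/K_i) = 6.31/0.0108 + 12.3/1.36 = 593.3 d.
q = Δh / Σ(b_i/K_i) = 5.69 / 593.3 = 0.009590 m/day.
In each layer the seepage velocity is v_i = q/n_i, so the layer transit time is t_i = b_i·n_i / q:
  layer 1 (silt): t_1 = 6.31 × 0.13 / 0.009590 = 85.53 d
  layer 2 (fine sand): t_2 = 12.3 × 0.15 / 0.009590 = 192.4 d
Total t = Σ t_i = 277.9 days.

278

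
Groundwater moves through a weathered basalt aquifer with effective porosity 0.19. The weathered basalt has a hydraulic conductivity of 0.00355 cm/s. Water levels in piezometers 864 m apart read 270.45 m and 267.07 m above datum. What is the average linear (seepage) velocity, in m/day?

Convert K: 0.00355 cm/s × 864 = 3.067 m/day.
Hydraulic gradient i = (270.45 − 267.07) / 864 = 3.38 / 864 = 0.003912.
Darcy flux q = K · i = 3.067 × 0.003912 = 0.01200 m/day.
Seepage velocity v = q / n_e = 0.01200 / 0.19 = 0.06315 m/day.

0.0632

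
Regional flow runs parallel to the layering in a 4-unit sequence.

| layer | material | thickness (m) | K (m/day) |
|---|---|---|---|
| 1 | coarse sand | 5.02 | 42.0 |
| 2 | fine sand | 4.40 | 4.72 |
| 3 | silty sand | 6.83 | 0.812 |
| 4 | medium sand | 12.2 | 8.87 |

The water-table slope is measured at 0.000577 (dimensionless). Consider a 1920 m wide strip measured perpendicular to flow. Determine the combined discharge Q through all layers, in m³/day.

Flow is parallel to layering, so each bed carries its own Darcy discharge and the transmissivities add.
Σ(K_i·b_i) = 42.0×5.02 + 4.72×4.40 + 0.812×6.83 + 8.87×12.2 = 345.4 m²/day.
Hydraulic gradient i = 0.000577.
Q = Σ(K_i·b_i) · W · i = 345.4 × 1920 × 0.0005770 = 382.6 m³/day.

383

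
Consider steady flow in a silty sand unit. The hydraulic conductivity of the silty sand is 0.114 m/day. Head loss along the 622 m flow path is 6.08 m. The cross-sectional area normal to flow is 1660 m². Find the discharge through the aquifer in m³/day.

1.85

Hydraulic gradient i = Δh / L = 6.08 / 622 = 0.009775.
Darcy's law: Q = K · A · i = 0.1140 × 1660 × 0.009775 = 1.850 m³/day.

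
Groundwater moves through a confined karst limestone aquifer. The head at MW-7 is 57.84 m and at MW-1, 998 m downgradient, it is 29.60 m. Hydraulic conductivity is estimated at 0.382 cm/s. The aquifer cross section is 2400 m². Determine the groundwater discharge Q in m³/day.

22400

Convert K: 0.382 cm/s × 864 = 330.0 m/day.
Hydraulic gradient i = (57.84 − 29.60) / 998 = 28.24 / 998 = 0.02830.
Darcy's law: Q = K · A · i = 330.0 × 2400 × 0.02830 = 22414 m³/day.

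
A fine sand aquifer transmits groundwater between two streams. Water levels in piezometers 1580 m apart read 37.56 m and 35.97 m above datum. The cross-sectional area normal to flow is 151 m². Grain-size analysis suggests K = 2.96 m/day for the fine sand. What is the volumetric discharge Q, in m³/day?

0.450

Hydraulic gradient i = (37.56 − 35.97) / 1580 = 1.59 / 1580 = 0.001006.
Darcy's law: Q = K · A · i = 2.960 × 151.0 × 0.001006 = 0.4498 m³/day.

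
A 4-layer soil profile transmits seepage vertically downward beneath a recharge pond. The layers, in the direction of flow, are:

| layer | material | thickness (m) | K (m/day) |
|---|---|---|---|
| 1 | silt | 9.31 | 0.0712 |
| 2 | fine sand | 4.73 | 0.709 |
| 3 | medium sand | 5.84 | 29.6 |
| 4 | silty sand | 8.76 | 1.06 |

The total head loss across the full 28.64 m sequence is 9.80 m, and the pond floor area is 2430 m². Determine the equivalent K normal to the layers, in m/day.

0.196

Flow is perpendicular to layering, so the layers act in series and the equivalent K is the thickness-weighted harmonic mean.
Total thickness L = 9.31 + 4.73 + 5.84 + 8.76 = 28.64 m.
Σ(b_i/K_i) = 9.31/0.0712 + 4.73/0.709 + 5.84/29.6 + 8.76/1.06 = 145.9 d.
K_eq = L / Σ(b_i/K_i) = 28.64 / 145.9 = 0.1963 m/day.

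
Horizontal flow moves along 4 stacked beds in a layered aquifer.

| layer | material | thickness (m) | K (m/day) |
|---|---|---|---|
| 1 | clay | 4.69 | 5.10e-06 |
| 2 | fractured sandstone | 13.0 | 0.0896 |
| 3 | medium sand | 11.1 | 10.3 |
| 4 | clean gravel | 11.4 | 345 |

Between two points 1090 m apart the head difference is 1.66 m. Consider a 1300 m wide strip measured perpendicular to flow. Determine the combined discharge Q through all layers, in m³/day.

8020

Flow is parallel to layering, so each bed carries its own Darcy discharge and the transmissivities add.
Σ(K_i·b_i) = 5.10e-06×4.69 + 0.0896×13.0 + 10.3×11.1 + 345×11.4 = 4048 m²/day.
Hydraulic gradient i = Δh / L = 1.66 / 1090 = 0.001523.
Q = Σ(K_i·b_i) · W · i = 4048 × 1300 × 0.001523 = 8015 m³/day.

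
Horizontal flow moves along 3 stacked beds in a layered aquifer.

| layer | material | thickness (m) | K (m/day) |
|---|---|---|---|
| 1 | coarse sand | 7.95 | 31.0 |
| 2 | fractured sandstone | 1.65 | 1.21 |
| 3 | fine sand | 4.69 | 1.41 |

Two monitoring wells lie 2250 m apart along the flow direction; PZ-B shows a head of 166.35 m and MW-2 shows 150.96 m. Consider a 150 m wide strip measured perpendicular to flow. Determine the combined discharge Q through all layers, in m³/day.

Flow is parallel to layering, so each bed carries its own Darcy discharge and the transmissivities add.
Σ(K_i·b_i) = 31.0×7.95 + 1.21×1.65 + 1.41×4.69 = 255.1 m²/day.
Hydraulic gradient i = (166.35 − 150.96) / 2250 = 15.39 / 2250 = 0.006840.
Q = Σ(K_i·b_i) · W · i = 255.1 × 150 × 0.006840 = 261.7 m³/day.

262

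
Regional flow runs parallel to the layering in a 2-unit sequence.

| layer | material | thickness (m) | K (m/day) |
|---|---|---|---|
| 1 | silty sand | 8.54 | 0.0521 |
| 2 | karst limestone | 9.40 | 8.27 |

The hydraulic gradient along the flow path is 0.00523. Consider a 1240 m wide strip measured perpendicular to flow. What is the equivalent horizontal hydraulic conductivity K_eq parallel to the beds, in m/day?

4.36

Flow is parallel to layering, so each bed carries its own Darcy discharge and the transmissivities add.
Σ(K_i·b_i) = 0.0521×8.54 + 8.27×9.40 = 78.18 m²/day.
Total thickness b = 17.94 m, so K_eq = Σ(K_i·b_i)/b = 4.358 m/day.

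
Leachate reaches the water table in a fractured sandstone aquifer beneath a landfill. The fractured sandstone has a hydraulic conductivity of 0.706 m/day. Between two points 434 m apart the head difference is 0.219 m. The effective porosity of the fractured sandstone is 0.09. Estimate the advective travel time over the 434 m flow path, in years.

Hydraulic gradient i = Δh / L = 0.219 / 434 = 0.0005046.
Darcy flux q = K · i = 0.7060 × 0.0005046 = 0.0003563 m/day.
Seepage velocity v = q / n_e = 0.0003563 / 0.09 = 0.003958 m/day.
Travel time t = L / v = 434 / 0.003958 = 1.096e+05 days = 300.2 years.

300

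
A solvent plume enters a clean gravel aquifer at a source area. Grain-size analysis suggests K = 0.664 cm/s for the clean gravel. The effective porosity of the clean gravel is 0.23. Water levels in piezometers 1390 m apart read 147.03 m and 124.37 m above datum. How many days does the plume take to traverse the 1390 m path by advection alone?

34.2

Convert K: 0.664 cm/s × 864 = 573.7 m/day.
Hydraulic gradient i = (147.03 − 124.37) / 1390 = 22.66 / 1390 = 0.01630.
Darcy flux q = K · i = 573.7 × 0.01630 = 9.352 m/day.
Seepage velocity v = q / n_e = 9.352 / 0.23 = 40.66 m/day.
Travel time t = L / v = 1390 / 40.66 = 34.18 days.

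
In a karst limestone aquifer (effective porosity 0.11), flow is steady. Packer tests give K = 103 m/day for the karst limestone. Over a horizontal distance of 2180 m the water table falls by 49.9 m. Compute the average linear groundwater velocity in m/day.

21.4

Hydraulic gradient i = Δh / L = 49.9 / 2180 = 0.02289.
Darcy flux q = K · i = 103.0 × 0.02289 = 2.358 m/day.
Seepage velocity v = q / n_e = 2.358 / 0.11 = 21.43 m/day.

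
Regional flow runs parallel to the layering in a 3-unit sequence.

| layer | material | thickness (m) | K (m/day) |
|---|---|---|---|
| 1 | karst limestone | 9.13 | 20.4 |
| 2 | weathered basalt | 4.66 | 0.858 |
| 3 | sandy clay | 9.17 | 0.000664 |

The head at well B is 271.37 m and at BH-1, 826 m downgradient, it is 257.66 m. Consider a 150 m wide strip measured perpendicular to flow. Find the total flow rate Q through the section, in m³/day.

Flow is parallel to layering, so each bed carries its own Darcy discharge and the transmissivities add.
Σ(K_i·b_i) = 20.4×9.13 + 0.858×4.66 + 0.000664×9.17 = 190.3 m²/day.
Hydraulic gradient i = (271.37 − 257.66) / 826 = 13.71 / 826 = 0.01660.
Q = Σ(K_i·b_i) · W · i = 190.3 × 150 × 0.01660 = 473.7 m³/day.

474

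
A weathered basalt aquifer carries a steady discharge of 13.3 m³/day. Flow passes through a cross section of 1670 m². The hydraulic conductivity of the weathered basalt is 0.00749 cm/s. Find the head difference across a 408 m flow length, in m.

0.502

Convert K: 0.00749 cm/s × 864 = 6.471 m/day.
From Q = K·A·i, i = Q / (K·A) = 13.3 / (6.471 × 1670) = 0.001231.
Head loss Δh = i · L = 0.001231 × 408 = 0.5021 m.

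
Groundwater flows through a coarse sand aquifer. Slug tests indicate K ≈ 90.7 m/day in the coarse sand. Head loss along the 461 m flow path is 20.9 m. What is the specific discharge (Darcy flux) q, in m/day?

Hydraulic gradient i = Δh / L = 20.9 / 461 = 0.04534.
Specific discharge q = K · i = 90.70 × 0.04534 = 4.112 m/day.

4.11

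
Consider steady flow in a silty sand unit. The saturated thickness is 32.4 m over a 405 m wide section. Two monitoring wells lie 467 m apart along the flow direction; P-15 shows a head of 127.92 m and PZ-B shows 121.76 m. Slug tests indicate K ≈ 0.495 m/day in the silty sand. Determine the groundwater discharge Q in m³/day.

Cross-sectional area A = 405 × 32.4 = 13122 m².
Hydraulic gradient i = (127.92 − 121.76) / 467 = 6.16 / 467 = 0.01319.
Darcy's law: Q = K · A · i = 0.4950 × 13122 × 0.01319 = 85.68 m³/day.

85.7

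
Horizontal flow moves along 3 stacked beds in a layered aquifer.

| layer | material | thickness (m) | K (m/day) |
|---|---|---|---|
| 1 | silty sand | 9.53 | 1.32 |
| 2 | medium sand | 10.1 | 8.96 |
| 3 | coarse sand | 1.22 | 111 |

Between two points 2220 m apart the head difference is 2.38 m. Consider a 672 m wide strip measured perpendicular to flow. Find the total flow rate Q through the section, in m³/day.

172

Flow is parallel to layering, so each bed carries its own Darcy discharge and the transmissivities add.
Σ(K_i·b_i) = 1.32×9.53 + 8.96×10.1 + 111×1.22 = 238.5 m²/day.
Hydraulic gradient i = Δh / L = 2.38 / 2220 = 0.001072.
Q = Σ(K_i·b_i) · W · i = 238.5 × 672 × 0.001072 = 171.8 m³/day.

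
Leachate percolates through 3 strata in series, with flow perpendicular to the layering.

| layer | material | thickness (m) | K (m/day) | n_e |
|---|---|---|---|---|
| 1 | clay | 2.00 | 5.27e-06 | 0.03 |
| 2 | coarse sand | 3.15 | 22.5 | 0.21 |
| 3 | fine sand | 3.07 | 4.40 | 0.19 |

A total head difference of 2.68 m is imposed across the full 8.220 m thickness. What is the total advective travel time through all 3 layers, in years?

506

With flow normal to the layers, continuity requires the same specific discharge q through every layer.
Σ(b_i/K_i) = 2.00/5.27e-06 + 3.15/22.5 + 3.07/4.40 = 3.795e+05 d.
q = Δh / Σ(b_i/K_i) = 2.68 / 3.795e+05 = 7.062e-06 m/day.
In each layer the seepage velocity is v_i = q/n_i, so the layer transit time is t_i = b_i·n_i / q:
  layer 1 (clay): t_1 = 2.00 × 0.03 / 7.062e-06 = 8496 d
  layer 2 (coarse sand): t_2 = 3.15 × 0.21 / 7.062e-06 = 93673 d
  layer 3 (fine sand): t_3 = 3.07 × 0.19 / 7.062e-06 = 82600 d
Total t = Σ t_i = 1.848e+05 days = 505.9 years.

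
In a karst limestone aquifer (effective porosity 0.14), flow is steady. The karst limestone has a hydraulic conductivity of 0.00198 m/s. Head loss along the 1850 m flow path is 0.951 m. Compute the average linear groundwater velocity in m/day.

0.628

Convert K: 0.00198 m/s × 86400 = 171.1 m/day.
Hydraulic gradient i = Δh / L = 0.951 / 1850 = 0.0005141.
Darcy flux q = K · i = 171.1 × 0.0005141 = 0.08794 m/day.
Seepage velocity v = q / n_e = 0.08794 / 0.14 = 0.6281 m/day.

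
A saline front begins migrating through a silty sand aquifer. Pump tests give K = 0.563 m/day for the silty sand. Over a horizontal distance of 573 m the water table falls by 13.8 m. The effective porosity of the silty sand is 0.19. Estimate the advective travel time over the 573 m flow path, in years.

22.0

Hydraulic gradient i = Δh / L = 13.8 / 573 = 0.02408.
Darcy flux q = K · i = 0.5630 × 0.02408 = 0.01356 m/day.
Seepage velocity v = q / n_e = 0.01356 / 0.19 = 0.07136 m/day.
Travel time t = L / v = 573 / 0.07136 = 8029 days = 21.98 years.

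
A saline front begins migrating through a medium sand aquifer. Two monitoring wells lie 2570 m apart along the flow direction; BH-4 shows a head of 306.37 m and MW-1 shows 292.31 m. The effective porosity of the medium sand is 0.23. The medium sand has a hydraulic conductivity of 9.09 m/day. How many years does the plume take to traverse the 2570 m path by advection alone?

32.5

Hydraulic gradient i = (306.37 − 292.31) / 2570 = 14.06 / 2570 = 0.005471.
Darcy flux q = K · i = 9.090 × 0.005471 = 0.04973 m/day.
Seepage velocity v = q / n_e = 0.04973 / 0.23 = 0.2162 m/day.
Travel time t = L / v = 2570 / 0.2162 = 11886 days = 32.54 years.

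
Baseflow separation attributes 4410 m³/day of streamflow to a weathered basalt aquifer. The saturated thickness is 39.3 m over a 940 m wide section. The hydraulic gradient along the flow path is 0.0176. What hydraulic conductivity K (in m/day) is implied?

6.78

Cross-sectional area A = 940 × 39.3 = 36942 m².
Hydraulic gradient i = 0.0176.
From Q = K·A·i, K = Q / (A·i) = 4410 / (36942 × 0.01760) = 6.783 m/day.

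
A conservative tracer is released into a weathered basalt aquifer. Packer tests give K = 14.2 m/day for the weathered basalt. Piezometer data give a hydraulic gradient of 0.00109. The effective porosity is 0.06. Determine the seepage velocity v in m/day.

Hydraulic gradient i = 0.00109.
Darcy flux q = K · i = 14.20 × 0.001090 = 0.01548 m/day.
Seepage velocity v = q / n_e = 0.01548 / 0.06 = 0.2580 m/day.

0.258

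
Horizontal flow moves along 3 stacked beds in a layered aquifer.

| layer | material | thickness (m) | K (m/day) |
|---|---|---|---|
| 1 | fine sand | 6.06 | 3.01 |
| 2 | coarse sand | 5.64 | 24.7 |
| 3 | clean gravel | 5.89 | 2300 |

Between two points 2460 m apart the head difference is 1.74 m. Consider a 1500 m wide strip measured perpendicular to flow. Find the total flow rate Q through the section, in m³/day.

Flow is parallel to layering, so each bed carries its own Darcy discharge and the transmissivities add.
Σ(K_i·b_i) = 3.01×6.06 + 24.7×5.64 + 2300×5.89 = 13705 m²/day.
Hydraulic gradient i = Δh / L = 1.74 / 2460 = 0.0007073.
Q = Σ(K_i·b_i) · W · i = 13705 × 1500 × 0.0007073 = 14540 m³/day.

14500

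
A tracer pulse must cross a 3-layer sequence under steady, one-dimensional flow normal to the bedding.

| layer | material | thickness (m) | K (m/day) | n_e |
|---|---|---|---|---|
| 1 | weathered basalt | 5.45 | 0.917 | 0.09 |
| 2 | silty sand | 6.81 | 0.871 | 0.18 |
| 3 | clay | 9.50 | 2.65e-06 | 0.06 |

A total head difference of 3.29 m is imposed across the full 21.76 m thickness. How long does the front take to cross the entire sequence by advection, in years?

With flow normal to the layers, continuity requires the same specific discharge q through every layer.
Σ(b_i/K_i) = 5.45/0.917 + 6.81/0.871 + 9.50/2.65e-06 = 3.585e+06 d.
q = Δh / Σ(b_i/K_i) = 3.29 / 3.585e+06 = 9.177e-07 m/day.
In each layer the seepage velocity is v_i = q/n_i, so the layer transit time is t_i = b_i·n_i / q:
  layer 1 (weathered basalt): t_1 = 5.45 × 0.09 / 9.177e-07 = 5.345e+05 d
  layer 2 (silty sand): t_2 = 6.81 × 0.18 / 9.177e-07 = 1.336e+06 d
  layer 3 (clay): t_3 = 9.50 × 0.06 / 9.177e-07 = 6.211e+05 d
Total t = Σ t_i = 2.491e+06 days = 6821 years.

6820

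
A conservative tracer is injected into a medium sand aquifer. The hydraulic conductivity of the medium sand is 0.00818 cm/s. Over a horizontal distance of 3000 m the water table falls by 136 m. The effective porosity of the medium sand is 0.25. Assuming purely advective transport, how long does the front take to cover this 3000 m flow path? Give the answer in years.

Convert K: 0.00818 cm/s × 864 = 7.068 m/day.
Hydraulic gradient i = Δh / L = 136 / 3000 = 0.04533.
Darcy flux q = K · i = 7.068 × 0.04533 = 0.3204 m/day.
Seepage velocity v = q / n_e = 0.3204 / 0.25 = 1.282 m/day.
Travel time t = L / v = 3000 / 1.282 = 2341 days = 6.409 years.

6.41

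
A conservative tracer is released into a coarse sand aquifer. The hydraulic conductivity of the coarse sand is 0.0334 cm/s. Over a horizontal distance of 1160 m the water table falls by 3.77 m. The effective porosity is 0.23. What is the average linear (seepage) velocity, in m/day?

0.408

Convert K: 0.0334 cm/s × 864 = 28.86 m/day.
Hydraulic gradient i = Δh / L = 3.77 / 1160 = 0.003250.
Darcy flux q = K · i = 28.86 × 0.003250 = 0.09379 m/day.
Seepage velocity v = q / n_e = 0.09379 / 0.23 = 0.4078 m/day.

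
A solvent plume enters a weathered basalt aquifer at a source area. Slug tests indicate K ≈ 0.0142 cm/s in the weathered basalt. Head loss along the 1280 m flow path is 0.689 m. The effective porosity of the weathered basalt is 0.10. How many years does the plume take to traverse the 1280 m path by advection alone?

53.1

Convert K: 0.0142 cm/s × 864 = 12.27 m/day.
Hydraulic gradient i = Δh / L = 0.689 / 1280 = 0.0005383.
Darcy flux q = K · i = 12.27 × 0.0005383 = 0.006604 m/day.
Seepage velocity v = q / n_e = 0.006604 / 0.10 = 0.06604 m/day.
Travel time t = L / v = 1280 / 0.06604 = 19382 days = 53.07 years.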